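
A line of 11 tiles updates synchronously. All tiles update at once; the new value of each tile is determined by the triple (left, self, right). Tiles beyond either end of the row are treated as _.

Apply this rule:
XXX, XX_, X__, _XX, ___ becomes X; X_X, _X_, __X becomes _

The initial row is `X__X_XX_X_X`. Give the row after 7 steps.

step 1: _X___XX____
step 2: __XX_XXXXXX
step 3: X_XX_XXXXXX
step 4: __XX_XXXXXX  (repeats step 2; period 2)
step 7: X_XX_XXXXXX

X_XX_XXXXXX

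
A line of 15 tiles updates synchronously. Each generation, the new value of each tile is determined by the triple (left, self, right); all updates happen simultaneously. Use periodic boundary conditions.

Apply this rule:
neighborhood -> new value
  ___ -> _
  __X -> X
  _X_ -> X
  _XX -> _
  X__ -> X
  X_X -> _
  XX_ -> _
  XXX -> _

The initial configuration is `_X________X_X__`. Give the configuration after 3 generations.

__XXX__XXX_____

XXX______XX_XX_
___X____X______
__XXX__XXX_____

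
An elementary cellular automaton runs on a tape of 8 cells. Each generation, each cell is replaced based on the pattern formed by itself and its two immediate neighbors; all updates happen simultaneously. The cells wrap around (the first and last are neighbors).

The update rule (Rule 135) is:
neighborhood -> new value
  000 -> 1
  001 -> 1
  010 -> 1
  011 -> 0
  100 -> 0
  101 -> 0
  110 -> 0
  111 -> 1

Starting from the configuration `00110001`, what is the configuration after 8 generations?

01001110

01000111
01011010
11000010
00011110
11101100
01000001
01011111
01001110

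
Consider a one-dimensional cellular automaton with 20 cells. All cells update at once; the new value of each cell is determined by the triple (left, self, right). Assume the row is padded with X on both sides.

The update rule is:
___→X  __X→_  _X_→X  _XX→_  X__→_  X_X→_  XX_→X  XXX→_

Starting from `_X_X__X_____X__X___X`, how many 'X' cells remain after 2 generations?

7

_X_X__X_XXX_X__X_X__
_X_X__X___X_X__X_X__
count of X: 7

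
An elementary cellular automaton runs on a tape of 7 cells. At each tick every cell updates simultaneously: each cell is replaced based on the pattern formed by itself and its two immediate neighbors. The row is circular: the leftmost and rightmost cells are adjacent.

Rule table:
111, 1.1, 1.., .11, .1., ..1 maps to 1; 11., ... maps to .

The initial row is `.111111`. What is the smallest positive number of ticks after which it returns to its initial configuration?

7

tick 1: 111111.
tick 2: 11111.1
tick 3: 1111.11
tick 4: 111.111
tick 5: 11.1111
tick 6: 1.11111
tick 7: .111111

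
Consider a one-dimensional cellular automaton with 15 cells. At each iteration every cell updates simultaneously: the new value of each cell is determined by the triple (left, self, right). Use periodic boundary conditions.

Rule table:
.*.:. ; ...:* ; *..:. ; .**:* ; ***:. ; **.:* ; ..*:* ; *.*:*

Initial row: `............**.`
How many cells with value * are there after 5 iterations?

**************.
*............**
*.************.
.**..........**
***.***********
count of *: 14

14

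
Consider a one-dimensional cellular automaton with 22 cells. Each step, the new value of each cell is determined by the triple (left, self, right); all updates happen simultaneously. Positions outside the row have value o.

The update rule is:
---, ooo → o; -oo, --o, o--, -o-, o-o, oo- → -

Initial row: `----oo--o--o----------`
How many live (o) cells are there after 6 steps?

13

-oo----------oooooooo-
----oooooooo--oooooo--
-oo--oooooo----oooo---
------oooo--oo--oo--o-
-oooo--oo-------------
--oo------ooooooooooo-
count of o: 13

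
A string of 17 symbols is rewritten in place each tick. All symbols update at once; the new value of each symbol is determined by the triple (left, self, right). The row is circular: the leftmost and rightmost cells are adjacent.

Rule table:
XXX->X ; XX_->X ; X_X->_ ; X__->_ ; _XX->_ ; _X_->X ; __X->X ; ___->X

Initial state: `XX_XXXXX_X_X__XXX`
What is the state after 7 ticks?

tick 1: XX__XXXX_X_X_X_XX
tick 2: XX_X_XXX_X_X_X__X
tick 3: XX_X__XX_X_X_X_X_
tick 4: _X_X_X_X_X_X_X_X_
tick 5: XX_X_X_X_X_X_X_X_
tick 6: _X_X_X_X_X_X_X_X_  (repeats tick 4; period 2)
tick 7: XX_X_X_X_X_X_X_X_

XX_X_X_X_X_X_X_X_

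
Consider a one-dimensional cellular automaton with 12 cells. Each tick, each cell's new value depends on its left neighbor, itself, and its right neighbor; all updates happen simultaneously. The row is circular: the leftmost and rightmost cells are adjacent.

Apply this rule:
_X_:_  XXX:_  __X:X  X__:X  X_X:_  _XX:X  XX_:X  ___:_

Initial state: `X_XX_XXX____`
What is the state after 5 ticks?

__XX_X_XX__X
XXXX___XXXX_
X__XX_XX__X_
_XXXX_XXXX__
XX__X_X__XX_

XX__X_X__XX_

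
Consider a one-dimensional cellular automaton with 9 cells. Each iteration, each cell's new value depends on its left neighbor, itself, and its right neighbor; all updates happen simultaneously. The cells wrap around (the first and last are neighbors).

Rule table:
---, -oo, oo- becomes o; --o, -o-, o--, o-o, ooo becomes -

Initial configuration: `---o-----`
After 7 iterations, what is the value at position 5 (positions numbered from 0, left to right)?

o

oo---oooo
-o-o-o---
-------oo
-ooooo-oo
-o---o-oo
---o---oo
-o---o-oo
position 5 holds o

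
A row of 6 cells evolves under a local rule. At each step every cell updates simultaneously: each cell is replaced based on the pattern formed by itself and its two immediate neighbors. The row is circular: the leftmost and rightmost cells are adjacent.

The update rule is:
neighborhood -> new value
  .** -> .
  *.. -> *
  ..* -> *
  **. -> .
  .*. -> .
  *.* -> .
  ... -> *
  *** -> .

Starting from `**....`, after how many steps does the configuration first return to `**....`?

2

step 1: ..****
step 2: **....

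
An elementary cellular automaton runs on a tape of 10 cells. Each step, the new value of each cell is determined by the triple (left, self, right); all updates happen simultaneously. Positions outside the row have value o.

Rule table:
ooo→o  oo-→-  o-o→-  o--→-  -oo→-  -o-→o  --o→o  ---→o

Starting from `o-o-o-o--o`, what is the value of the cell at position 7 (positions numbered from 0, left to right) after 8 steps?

--o-o-o-o-
-oo-o-o-o-
----o-o-o-
-oooo-o-o-
--oo--o-o-
-o---oo-o-
-o-oo---o-
-o----ooo-
position 7 holds o

o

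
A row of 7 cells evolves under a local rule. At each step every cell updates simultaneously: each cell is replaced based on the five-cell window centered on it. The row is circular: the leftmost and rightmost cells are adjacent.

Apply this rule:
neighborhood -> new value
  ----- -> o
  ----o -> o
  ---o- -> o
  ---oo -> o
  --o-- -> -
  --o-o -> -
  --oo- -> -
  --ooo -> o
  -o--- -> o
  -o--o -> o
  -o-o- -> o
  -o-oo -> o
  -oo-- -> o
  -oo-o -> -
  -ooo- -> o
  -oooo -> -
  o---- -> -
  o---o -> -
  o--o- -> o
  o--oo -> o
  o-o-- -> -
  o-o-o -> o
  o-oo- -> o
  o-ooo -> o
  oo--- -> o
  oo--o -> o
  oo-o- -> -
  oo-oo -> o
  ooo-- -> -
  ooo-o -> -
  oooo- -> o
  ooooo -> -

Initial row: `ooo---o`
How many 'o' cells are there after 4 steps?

5

step 1: -o-o-oo
step 2: -ooooo-
step 3: oo--o-o
step 4: o-oo-oo
count of o: 5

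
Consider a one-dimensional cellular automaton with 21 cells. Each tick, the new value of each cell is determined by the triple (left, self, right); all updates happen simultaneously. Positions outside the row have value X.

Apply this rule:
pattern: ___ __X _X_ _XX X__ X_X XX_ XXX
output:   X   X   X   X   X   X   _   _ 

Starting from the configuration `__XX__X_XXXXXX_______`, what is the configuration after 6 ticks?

XXX_XXXXX_____XXXXXXX
___XX____XXXXXX______
XXXX_XXXXX_____XXXXXX
____XX____XXXXXX_____
XXXXX_XXXXX_____XXXXX
_____XX____XXXXXX____

_____XX____XXXXXX____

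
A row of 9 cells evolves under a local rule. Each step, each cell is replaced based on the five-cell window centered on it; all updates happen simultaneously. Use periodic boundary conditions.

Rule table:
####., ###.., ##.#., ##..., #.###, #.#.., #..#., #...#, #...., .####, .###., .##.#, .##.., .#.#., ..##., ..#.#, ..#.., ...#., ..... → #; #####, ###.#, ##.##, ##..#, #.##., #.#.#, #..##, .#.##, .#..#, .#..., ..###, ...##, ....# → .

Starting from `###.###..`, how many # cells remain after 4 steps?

step 1: .#..###..
step 2: ##...####
step 3: ####..#..
step 4: .###.##..
count of #: 5

5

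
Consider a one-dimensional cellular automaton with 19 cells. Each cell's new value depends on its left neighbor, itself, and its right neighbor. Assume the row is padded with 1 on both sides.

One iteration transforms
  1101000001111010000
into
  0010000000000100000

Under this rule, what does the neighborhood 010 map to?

0

At position 3 the neighborhood is 010; the next row has 0 there.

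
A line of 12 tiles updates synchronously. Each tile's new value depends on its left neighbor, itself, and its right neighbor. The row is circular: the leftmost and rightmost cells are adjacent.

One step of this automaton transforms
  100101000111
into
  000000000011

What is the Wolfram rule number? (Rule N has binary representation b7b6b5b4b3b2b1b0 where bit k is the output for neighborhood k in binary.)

position 10: 111 → 1  (bit 7 = 1)
position 0: 110 → 0  (bit 6 = 0)
position 4: 101 → 0  (bit 5 = 0)
position 1: 100 → 0  (bit 4 = 0)
position 9: 011 → 0  (bit 3 = 0)
position 3: 010 → 0  (bit 2 = 0)
position 2: 001 → 0  (bit 1 = 0)
position 7: 000 → 0  (bit 0 = 0)
bits b7..b0 = 10000000 = 128

128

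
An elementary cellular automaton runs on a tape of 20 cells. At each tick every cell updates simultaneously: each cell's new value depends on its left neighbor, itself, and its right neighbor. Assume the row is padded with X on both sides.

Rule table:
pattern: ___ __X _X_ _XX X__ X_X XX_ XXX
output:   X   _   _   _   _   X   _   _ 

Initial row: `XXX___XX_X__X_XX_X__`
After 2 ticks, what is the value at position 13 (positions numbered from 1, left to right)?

_

tick 1: ____X___X____X__X___
tick 2: _XX___X___XX______X_
position 13 holds _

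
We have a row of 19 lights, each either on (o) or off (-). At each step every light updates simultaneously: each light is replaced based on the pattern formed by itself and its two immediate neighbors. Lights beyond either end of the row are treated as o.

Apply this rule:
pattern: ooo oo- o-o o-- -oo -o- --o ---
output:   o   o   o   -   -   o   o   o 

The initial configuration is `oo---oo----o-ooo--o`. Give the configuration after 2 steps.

ooo-oooo-ooooo-oooo

step 1: oo-oo-o-ooooo-oo-o-
step 2: ooo-oooo-ooooo-oooo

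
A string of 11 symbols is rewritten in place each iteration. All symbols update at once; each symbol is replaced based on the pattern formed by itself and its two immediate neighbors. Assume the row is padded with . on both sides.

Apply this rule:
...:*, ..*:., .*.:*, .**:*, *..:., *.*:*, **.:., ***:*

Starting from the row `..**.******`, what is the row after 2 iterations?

*.*.******.
*********..

*********..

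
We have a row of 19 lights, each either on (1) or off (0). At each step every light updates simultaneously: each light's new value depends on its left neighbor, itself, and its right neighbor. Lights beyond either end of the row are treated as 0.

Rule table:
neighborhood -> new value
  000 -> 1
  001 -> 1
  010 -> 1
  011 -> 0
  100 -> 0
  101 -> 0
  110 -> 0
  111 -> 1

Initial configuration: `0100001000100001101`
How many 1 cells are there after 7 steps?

10

1101111011101110001
0000110001000100111
1111000111011101010
0110011010001001010
1000100010111011010
1011101110010000010
1001000100110111110
count of 1: 10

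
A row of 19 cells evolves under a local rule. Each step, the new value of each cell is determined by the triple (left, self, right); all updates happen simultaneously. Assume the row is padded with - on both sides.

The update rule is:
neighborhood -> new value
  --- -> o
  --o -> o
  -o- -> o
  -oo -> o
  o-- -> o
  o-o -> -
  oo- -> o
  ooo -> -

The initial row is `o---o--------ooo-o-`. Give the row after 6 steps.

step 1: oooooooooooooo-o-oo
step 2: o------------o-o-oo
step 3: oooooooooooooo-o-oo  (repeats step 1; period 2)
step 6: o------------o-o-oo

o------------o-o-oo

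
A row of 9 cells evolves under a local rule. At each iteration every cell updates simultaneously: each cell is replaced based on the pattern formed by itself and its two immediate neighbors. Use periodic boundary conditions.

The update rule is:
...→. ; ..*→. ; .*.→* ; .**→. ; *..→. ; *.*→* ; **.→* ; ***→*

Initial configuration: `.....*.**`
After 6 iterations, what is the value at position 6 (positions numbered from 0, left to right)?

.....**.*
......***
.......**
........*
........*  (fixed point — unchanged through iteration 6)
position 6 holds .

.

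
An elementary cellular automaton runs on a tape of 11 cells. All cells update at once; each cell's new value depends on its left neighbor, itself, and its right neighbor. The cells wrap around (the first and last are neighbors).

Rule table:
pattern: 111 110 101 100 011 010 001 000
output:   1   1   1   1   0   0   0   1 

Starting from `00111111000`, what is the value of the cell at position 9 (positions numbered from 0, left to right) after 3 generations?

1

10011111111
11001111111
11100111111
position 9 holds 1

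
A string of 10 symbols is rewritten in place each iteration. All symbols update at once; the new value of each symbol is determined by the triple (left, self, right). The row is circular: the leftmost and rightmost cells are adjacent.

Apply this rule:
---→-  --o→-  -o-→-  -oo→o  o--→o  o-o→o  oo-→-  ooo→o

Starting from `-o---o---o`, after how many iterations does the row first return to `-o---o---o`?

10

iteration 1: o-o---o---
iteration 2: -o-o---o--
iteration 3: --o-o---o-
iteration 4: ---o-o---o
iteration 5: o---o-o---
iteration 6: -o---o-o--
iteration 7: --o---o-o-
iteration 8: ---o---o-o
iteration 9: o---o---o-
iteration 10: -o---o---o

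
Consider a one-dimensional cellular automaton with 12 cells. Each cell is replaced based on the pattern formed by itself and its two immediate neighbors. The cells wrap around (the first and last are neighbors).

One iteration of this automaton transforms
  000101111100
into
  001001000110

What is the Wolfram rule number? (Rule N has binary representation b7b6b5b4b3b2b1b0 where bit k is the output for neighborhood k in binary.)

position 6: 111 → 0  (bit 7 = 0)
position 9: 110 → 1  (bit 6 = 1)
position 4: 101 → 0  (bit 5 = 0)
position 10: 100 → 1  (bit 4 = 1)
position 5: 011 → 1  (bit 3 = 1)
position 3: 010 → 0  (bit 2 = 0)
position 2: 001 → 1  (bit 1 = 1)
position 0: 000 → 0  (bit 0 = 0)
bits b7..b0 = 01011010 = 90

90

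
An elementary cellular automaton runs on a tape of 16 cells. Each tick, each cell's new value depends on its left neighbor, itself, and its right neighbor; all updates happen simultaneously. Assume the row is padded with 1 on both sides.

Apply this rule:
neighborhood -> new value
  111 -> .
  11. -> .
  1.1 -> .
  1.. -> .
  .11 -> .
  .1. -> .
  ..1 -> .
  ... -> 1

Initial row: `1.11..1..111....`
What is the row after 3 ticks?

.............11.

.............11.
.11111111111....
.............11.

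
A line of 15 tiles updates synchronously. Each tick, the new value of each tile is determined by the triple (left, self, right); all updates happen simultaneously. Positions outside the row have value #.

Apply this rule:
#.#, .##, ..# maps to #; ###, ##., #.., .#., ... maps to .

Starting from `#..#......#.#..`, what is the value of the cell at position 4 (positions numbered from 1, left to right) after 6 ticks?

.

tick 1: ..#......#.#..#
tick 2: .#......#.#..##
tick 3: #......#.#..##.
tick 4: ......#.#..##.#
tick 5: .....#.#..##.##
tick 6: ....#.#..##.##.
position 4 holds .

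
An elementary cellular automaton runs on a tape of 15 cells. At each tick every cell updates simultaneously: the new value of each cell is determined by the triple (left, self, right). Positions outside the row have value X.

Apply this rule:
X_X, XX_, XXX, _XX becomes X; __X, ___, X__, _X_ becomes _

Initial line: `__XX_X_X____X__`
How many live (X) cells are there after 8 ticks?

__XXX_X________
__XXXX_________
__XXXX_________  (fixed point — unchanged through tick 8)
count of X: 4

4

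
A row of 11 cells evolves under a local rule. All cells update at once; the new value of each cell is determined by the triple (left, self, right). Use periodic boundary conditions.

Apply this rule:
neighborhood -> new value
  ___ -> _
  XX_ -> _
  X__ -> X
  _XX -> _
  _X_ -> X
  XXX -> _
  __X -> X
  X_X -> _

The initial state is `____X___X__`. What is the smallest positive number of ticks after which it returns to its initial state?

___XXX_XXX_
__X_______X
XXXX_____XX
____X___X__

4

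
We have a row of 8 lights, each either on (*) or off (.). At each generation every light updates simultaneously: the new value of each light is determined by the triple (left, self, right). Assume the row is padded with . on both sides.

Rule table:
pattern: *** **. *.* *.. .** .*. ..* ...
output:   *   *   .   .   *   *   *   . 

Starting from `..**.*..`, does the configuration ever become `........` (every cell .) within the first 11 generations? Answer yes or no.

no

generation 1: .***.*..
generation 2: ****.*..
generation 3: ****.*..  (fixed point — unchanged through generation 11)
generation 11 is ****.*.., still not uniform .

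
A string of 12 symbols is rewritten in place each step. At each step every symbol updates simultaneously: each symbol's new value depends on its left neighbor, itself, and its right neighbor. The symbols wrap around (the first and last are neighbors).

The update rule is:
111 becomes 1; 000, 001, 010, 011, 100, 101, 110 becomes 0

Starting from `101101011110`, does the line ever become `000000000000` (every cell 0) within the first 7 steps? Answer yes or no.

yes

000000001100
000000000000
all cells are 0 at step 2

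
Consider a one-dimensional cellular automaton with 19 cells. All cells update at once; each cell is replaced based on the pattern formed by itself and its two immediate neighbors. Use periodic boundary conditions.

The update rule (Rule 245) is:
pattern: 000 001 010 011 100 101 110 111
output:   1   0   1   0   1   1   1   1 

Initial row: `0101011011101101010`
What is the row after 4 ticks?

1110111101101110111

tick 1: 0111101101110111111
tick 2: 1011110110111011111
tick 3: 1101111011011101111
tick 4: 1110111101101110111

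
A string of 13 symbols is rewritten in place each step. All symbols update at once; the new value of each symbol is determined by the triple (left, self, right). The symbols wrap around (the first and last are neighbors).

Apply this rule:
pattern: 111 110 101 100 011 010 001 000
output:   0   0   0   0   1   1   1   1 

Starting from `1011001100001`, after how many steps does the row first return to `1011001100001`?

0010011001111
0110110011000
1100100110011
0001101100110
1111001001100
1000011011001
0011110010011
0110000110110
1100111100100
1001100001101
0011001111001
0110011000011
0100110011110
1101100110000
1001001100111
0011011001100
1110010011001
0000110110011
0111100100110
1100001101100
1001111001001
0011000011011
0110011110010
1100110000110
1001100111100
1011001100001

26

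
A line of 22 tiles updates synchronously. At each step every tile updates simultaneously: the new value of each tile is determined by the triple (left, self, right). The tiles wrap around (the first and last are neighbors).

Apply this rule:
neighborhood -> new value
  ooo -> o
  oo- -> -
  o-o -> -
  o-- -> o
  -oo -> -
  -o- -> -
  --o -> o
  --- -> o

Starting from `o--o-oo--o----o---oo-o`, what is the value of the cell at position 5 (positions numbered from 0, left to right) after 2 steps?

-oo----oo-oooo-ooo----
o--oooo----oo---o-oooo
position 5 holds o

o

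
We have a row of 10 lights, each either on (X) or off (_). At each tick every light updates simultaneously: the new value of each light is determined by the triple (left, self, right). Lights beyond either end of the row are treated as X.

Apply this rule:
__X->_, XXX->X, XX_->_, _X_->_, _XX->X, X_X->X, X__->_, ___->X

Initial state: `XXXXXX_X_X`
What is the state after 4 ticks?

XX_X_XXXXX

tick 1: XXXXX_X_XX
tick 2: XXXX_X_XXX
tick 3: XXX_X_XXXX
tick 4: XX_X_XXXXX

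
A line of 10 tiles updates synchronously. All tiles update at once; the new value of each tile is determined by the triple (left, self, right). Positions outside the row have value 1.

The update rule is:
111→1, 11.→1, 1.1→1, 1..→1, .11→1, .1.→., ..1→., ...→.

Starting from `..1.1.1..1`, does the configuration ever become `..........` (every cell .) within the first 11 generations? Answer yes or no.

no

1..1.1.1.1
11..1.1.11
111..1.111
1111..1111
11111.1111
1111111111
1111111111  (fixed point — unchanged through generation 11)
generation 11 is 1111111111, still not uniform .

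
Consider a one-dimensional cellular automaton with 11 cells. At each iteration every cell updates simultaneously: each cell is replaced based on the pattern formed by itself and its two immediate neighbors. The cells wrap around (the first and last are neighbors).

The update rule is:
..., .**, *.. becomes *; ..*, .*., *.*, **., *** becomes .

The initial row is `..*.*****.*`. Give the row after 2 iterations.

*...*......
.**..*****.

.**..*****.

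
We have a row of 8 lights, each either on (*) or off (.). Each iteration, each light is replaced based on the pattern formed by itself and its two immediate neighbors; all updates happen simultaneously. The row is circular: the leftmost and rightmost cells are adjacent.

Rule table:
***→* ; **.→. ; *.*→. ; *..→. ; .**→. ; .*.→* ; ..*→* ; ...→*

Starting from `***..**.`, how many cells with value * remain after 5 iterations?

.*..*...
**.**.**
*......*
..*****.
**.***..
count of *: 5

5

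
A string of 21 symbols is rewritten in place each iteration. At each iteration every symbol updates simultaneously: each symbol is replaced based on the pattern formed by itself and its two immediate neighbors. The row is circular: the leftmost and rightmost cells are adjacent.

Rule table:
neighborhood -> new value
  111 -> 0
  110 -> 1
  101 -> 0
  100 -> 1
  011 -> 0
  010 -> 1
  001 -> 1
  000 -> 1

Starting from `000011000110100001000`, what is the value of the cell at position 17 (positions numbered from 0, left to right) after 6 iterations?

iteration 1: 111101111010111111111
iteration 2: 000100001010000000000
iteration 3: 111111111011111111111
iteration 4: 000000001000000000000
iteration 5: 111111111111111111111
iteration 6: 000000000000000000000
position 17 holds 0

0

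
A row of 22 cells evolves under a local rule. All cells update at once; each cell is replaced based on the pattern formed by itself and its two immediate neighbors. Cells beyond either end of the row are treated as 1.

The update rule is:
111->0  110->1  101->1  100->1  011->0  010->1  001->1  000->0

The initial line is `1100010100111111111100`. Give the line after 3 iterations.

1101100010110000011101

0110111111000000000111
1011000001100000001000
1101100010110000011101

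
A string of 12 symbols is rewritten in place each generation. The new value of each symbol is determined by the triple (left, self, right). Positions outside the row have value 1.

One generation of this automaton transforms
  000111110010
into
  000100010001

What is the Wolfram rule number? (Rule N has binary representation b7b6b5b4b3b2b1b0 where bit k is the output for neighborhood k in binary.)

104

position 4: 111 → 0  (bit 7 = 0)
position 7: 110 → 1  (bit 6 = 1)
position 11: 101 → 1  (bit 5 = 1)
position 0: 100 → 0  (bit 4 = 0)
position 3: 011 → 1  (bit 3 = 1)
position 10: 010 → 0  (bit 2 = 0)
position 2: 001 → 0  (bit 1 = 0)
position 1: 000 → 0  (bit 0 = 0)
bits b7..b0 = 01101000 = 104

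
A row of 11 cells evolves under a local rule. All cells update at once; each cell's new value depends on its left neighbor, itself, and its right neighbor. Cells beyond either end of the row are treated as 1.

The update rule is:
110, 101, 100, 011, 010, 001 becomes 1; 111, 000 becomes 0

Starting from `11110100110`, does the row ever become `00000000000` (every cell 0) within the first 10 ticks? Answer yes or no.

yes

tick 1: 00011111111
tick 2: 10110000000
tick 3: 11111000001
tick 4: 00001100011
tick 5: 10011110110
tick 6: 11110011111
tick 7: 00011110000
tick 8: 10110011001
tick 9: 11111111111
tick 10: 00000000000
all cells are 0 at tick 10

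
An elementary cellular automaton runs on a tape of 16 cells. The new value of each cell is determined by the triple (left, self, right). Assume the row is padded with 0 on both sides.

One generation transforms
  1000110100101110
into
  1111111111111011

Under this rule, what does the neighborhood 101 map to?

At position 6 the neighborhood is 101; the next row has 1 there.

1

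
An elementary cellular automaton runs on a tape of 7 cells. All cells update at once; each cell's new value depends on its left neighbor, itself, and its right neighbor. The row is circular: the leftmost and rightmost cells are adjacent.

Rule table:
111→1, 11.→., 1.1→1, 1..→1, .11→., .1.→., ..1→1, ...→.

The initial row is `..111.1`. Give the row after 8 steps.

..1.1.1

step 1: 11.1.1.
step 2: ..1.1.1
step 3: 11.1.1.  (repeats step 1; period 2)
step 8: ..1.1.1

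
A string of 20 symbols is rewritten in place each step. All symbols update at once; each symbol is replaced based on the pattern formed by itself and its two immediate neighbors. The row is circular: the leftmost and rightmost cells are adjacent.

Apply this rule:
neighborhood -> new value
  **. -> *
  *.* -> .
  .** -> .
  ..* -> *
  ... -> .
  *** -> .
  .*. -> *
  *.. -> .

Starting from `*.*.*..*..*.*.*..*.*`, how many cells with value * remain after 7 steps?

*.*.*.**.**.*.*.**..
*.*.*..*..*.*.*..*.*  (repeats step 0; period 2)
step 7: *.*.*.**.**.*.*.**..
count of *: 11

11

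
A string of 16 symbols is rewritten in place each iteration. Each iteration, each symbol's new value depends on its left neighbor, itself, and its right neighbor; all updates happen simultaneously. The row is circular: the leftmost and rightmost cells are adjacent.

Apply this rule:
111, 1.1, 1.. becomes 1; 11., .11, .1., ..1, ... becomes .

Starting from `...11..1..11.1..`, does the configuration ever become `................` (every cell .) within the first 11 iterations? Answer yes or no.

iteration 1: .....1..1...1.1.
iteration 2: ......1..1...1.1
iteration 3: 1......1..1...1.
iteration 4: .1......1..1...1
iteration 5: 1.1......1..1...
iteration 6: .1.1......1..1..
iteration 7: ..1.1......1..1.
iteration 8: ...1.1......1..1
iteration 9: 1...1.1......1..
iteration 10: .1...1.1......1.
iteration 11: ..1...1.1......1
iteration 11 is ..1...1.1......1, still not uniform .

no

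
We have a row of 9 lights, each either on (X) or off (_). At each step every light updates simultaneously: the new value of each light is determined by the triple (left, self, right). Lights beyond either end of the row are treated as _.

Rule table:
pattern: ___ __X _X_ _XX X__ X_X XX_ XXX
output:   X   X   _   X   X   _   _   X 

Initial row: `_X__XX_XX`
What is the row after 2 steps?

X_XXX__X_
__XX_XX_X

__XX_XX_X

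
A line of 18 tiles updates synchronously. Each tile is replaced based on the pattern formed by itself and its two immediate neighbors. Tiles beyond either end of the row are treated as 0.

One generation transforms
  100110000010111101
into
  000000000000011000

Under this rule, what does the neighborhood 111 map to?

At position 13 the neighborhood is 111; the next row has 1 there.

1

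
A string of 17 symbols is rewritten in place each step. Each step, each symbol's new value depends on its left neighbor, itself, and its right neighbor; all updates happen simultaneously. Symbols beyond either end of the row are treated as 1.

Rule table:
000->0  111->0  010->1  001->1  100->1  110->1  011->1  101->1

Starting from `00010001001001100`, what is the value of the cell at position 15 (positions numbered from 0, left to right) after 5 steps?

1

step 1: 10111011111111111
step 2: 11101110000000000
step 3: 00111011000000001
step 4: 11101111100000011
step 5: 00111000110000110
position 15 holds 1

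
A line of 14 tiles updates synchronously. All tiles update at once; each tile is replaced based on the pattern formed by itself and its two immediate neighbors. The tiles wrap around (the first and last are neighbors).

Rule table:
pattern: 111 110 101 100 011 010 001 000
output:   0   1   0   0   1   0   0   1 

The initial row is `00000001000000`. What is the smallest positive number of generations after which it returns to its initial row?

11111100011111
00000101010000
11110000000111
00010111110100
11000100010001
01010001000101
00000100010000
11110001000111
00010100010100
11000001000001
01011100011101
00010101010100
11000000000001
01011111111101
00010000000100
11000111110001
01010100010101
00000001000000

18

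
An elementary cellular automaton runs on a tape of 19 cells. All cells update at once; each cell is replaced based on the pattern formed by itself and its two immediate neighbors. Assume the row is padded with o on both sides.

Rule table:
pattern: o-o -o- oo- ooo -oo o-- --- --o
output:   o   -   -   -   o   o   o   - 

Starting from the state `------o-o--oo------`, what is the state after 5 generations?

ooo--o--o-o-oo-o-o-

ooooo--o-o-o-ooooo-
-----o--o-o-oo----o
oooo--o--o-oo-ooo-o
----o--o--oo-oo--oo
ooo--o--o-o-oo-o-o-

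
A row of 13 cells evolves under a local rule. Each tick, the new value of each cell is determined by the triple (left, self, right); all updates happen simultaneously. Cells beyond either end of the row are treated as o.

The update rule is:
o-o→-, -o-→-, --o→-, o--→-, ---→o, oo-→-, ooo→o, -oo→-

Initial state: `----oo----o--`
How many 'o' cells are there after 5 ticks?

4

-oo----oo----
----oo----oo-
-oo----oo----  (repeats tick 1; period 2)
tick 5: -oo----oo----
count of o: 4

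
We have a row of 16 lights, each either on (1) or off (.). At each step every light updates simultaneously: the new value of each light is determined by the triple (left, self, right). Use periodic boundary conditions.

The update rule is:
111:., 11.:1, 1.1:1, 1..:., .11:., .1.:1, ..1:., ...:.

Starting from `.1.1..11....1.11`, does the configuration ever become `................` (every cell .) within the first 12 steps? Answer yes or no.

1111...1....11.1
...1...1.....11.
...1...1......1.
...1...1......1.  (fixed point — unchanged through step 12)
step 12 is ...1...1......1., still not uniform .

no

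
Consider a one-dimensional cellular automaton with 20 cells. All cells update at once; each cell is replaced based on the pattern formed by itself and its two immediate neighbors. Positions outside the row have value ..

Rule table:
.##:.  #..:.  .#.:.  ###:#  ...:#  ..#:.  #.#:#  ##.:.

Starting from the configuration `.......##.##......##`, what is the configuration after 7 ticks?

tick 1: ######...#...####...
tick 2: .####..#...#..##..##
tick 3: ..##.....#..........
tick 4: #....###...#########
tick 5: ..##..#..#..#######.
tick 6: #............#####..
tick 7: ..##########..###..#

..##########..###..#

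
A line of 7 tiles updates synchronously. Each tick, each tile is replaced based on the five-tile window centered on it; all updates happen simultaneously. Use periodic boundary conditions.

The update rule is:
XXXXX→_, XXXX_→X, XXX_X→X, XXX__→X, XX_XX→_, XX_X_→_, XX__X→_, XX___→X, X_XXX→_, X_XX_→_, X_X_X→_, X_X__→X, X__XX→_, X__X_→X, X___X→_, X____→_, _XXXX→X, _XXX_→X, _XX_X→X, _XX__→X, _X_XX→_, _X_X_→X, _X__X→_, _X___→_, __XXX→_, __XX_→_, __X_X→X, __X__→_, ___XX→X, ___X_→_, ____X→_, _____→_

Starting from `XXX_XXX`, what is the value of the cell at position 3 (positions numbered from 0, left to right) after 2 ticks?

_

_XX__X_
__X_X__
position 3 holds _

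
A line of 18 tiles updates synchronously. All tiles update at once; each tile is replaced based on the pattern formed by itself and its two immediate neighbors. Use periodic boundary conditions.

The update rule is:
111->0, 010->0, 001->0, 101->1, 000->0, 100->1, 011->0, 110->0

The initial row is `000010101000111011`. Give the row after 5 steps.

100001010100000100
010000101010000010
001000010101000001
100100001010100000
010010000101010000

010010000101010000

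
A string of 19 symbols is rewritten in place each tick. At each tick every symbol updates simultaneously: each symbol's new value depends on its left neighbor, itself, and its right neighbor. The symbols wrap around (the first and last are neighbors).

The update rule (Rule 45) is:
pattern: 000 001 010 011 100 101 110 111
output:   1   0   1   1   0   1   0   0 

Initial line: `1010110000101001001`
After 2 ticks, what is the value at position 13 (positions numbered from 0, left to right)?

0111100110111001001
1100000101100001001
position 13 holds 0

0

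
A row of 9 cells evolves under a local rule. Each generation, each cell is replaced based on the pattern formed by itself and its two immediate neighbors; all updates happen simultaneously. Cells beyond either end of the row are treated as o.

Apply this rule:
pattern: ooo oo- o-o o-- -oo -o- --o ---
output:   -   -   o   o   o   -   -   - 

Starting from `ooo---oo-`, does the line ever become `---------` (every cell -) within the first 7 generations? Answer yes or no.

generation 1: ---o--o-o
generation 2: o---o--oo
generation 3: -o---o-o-
generation 4: o-o---o-o
generation 5: -o-o---oo
generation 6: o-o-o--o-
generation 7: -o-o-o--o
generation 7 is -o-o-o--o, still not uniform -

no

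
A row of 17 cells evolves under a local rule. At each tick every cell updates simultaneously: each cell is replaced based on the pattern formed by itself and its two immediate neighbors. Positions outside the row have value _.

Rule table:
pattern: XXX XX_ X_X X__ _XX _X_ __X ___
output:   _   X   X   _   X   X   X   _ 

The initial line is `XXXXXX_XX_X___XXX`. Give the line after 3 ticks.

X____XXXXXX__XX_X
X___XX____X_XXXXX
X__XXX___XXXX___X

X__XXX___XXXX___X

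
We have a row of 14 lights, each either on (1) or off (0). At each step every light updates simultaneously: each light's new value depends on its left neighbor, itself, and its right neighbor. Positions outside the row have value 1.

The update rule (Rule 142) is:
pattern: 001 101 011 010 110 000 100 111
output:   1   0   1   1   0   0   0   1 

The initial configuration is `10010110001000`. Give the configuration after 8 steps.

01010101111111

00110100011001
01100100110011
01001101100111
01011001001111
01010011011111
01010110011111
01010100111111
01010101111111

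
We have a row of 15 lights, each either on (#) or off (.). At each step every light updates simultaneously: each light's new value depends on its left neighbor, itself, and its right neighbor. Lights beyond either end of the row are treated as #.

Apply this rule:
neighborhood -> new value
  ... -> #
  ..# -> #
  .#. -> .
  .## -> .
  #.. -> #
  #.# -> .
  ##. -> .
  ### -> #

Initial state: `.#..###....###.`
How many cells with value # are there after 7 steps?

10

..##.#.####.#..
##......##...##
#.######..###.#
...####.##.#...
###.##......###
##....######.##
#.####.####...#
count of #: 10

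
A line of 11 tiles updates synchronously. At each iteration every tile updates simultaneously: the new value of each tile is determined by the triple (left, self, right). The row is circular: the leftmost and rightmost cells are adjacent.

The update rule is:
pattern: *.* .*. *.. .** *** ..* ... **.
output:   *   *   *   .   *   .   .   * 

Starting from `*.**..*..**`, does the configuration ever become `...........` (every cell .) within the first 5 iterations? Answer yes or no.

**.**.**..*
***.**.**..
.***.**.**.
..***.**.**
*..***.**.*
iteration 5 is *..***.**.*, still not uniform .

no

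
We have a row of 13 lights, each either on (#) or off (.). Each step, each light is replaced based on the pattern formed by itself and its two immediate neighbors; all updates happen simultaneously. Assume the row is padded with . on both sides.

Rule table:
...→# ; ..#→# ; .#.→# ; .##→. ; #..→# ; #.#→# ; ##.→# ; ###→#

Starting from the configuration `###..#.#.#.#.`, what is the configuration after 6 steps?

.############
#.###########
##.##########
.##.#########
#.##.########
##.##.#######

##.##.#######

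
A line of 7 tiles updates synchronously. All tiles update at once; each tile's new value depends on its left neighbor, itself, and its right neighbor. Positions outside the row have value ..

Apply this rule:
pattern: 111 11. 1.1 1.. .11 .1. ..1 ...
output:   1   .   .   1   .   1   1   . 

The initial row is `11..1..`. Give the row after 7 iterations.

iteration 1: ..1111.
iteration 2: .1.11.1
iteration 3: 11....1
iteration 4: ..1..11
iteration 5: .1111..
iteration 6: 1.11.1.
iteration 7: 1....11

1....11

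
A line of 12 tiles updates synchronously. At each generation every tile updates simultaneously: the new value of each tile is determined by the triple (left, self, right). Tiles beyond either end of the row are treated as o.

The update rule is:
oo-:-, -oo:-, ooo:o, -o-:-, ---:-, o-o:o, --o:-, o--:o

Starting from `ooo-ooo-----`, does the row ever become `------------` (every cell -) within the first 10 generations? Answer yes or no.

generation 1: oo-o-o-o----
generation 2: o-o-o-o-o---
generation 3: -o-o-o-o-o--
generation 4: o-o-o-o-o-o-
generation 5: -o-o-o-o-o-o
generation 6: o-o-o-o-o-o-  (repeats generation 4; period 2)
generation 10: o-o-o-o-o-o-
generation 10 is o-o-o-o-o-o-, still not uniform -

no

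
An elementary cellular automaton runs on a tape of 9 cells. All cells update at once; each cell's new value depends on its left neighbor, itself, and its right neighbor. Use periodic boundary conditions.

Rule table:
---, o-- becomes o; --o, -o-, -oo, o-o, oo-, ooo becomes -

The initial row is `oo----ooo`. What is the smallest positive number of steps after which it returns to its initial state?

18

step 1: --ooo----
step 2: o----oooo
step 3: -ooo-----
step 4: ----ooooo
step 5: ooo------
step 6: ---ooooo-
step 7: oo------o
step 8: --ooooo--
step 9: o------oo
step 10: -ooooo---
step 11: ------ooo
step 12: ooooo----
step 13: -----ooo-
step 14: oooo----o
step 15: ----ooo--
step 16: ooo----oo
step 17: ---ooo---
step 18: oo----ooo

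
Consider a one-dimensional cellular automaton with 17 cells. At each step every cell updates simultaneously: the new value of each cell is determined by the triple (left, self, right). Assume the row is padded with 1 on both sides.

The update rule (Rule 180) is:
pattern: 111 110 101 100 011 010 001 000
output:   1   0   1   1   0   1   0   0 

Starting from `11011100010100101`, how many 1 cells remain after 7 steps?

step 1: 10101010011110110
step 2: 01111111001101001
step 3: 10111110100011100
step 4: 01011101110001010
step 5: 11101010101001111
step 6: 11011111111100111
step 7: 10101111111010011
count of 1: 12

12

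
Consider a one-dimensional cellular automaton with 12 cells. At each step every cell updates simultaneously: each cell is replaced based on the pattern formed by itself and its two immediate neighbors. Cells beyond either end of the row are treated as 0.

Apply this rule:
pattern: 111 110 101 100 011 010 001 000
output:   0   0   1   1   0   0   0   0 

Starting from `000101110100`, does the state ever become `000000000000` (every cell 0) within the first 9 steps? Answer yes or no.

yes

000010001010
000001000101
000000100010
000000010001
000000001000
000000000100
000000000010
000000000001
000000000000
all cells are 0 at step 9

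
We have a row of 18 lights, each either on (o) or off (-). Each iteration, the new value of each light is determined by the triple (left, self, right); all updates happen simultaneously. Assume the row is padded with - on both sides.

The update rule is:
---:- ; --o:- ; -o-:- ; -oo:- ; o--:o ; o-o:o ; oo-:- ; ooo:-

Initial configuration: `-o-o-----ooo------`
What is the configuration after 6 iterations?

-------o-o-------o

--o-o-------o-----
---o-o-------o----
----o-o-------o---
-----o-o-------o--
------o-o-------o-
-------o-o-------o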